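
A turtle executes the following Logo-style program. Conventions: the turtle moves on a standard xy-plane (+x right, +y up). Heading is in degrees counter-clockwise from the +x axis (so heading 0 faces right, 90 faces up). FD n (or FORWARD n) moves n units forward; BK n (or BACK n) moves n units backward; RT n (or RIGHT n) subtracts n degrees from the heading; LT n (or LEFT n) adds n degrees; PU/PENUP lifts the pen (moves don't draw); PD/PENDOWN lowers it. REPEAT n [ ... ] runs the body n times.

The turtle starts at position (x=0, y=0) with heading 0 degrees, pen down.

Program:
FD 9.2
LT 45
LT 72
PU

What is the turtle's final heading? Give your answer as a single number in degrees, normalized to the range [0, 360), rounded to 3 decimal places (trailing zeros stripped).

Executing turtle program step by step:
Start: pos=(0,0), heading=0, pen down
FD 9.2: (0,0) -> (9.2,0) [heading=0, draw]
LT 45: heading 0 -> 45
LT 72: heading 45 -> 117
PU: pen up
Final: pos=(9.2,0), heading=117, 1 segment(s) drawn

Answer: 117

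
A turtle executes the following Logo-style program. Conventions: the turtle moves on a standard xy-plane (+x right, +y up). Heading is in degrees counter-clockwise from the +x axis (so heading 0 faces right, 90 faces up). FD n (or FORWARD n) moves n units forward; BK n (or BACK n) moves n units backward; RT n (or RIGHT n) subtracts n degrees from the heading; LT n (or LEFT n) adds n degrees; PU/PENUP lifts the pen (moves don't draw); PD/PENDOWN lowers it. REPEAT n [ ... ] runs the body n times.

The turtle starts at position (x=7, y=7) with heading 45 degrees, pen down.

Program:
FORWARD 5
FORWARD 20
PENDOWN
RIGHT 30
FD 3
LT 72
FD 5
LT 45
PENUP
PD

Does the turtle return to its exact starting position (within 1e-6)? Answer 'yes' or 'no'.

Answer: no

Derivation:
Executing turtle program step by step:
Start: pos=(7,7), heading=45, pen down
FD 5: (7,7) -> (10.536,10.536) [heading=45, draw]
FD 20: (10.536,10.536) -> (24.678,24.678) [heading=45, draw]
PD: pen down
RT 30: heading 45 -> 15
FD 3: (24.678,24.678) -> (27.575,25.454) [heading=15, draw]
LT 72: heading 15 -> 87
FD 5: (27.575,25.454) -> (27.837,30.447) [heading=87, draw]
LT 45: heading 87 -> 132
PU: pen up
PD: pen down
Final: pos=(27.837,30.447), heading=132, 4 segment(s) drawn

Start position: (7, 7)
Final position: (27.837, 30.447)
Distance = 31.368; >= 1e-6 -> NOT closed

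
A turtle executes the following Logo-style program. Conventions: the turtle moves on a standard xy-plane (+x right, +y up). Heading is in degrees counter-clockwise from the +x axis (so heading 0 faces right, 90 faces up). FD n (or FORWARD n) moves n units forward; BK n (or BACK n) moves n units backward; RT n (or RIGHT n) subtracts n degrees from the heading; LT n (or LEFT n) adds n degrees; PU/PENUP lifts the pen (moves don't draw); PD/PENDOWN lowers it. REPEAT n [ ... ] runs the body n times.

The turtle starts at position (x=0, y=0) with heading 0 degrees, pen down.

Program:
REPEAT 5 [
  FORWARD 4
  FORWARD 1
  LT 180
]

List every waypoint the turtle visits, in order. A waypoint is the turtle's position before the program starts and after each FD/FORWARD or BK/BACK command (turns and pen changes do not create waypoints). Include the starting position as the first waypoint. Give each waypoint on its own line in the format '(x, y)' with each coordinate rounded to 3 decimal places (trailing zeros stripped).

Answer: (0, 0)
(4, 0)
(5, 0)
(1, 0)
(0, 0)
(4, 0)
(5, 0)
(1, 0)
(0, 0)
(4, 0)
(5, 0)

Derivation:
Executing turtle program step by step:
Start: pos=(0,0), heading=0, pen down
REPEAT 5 [
  -- iteration 1/5 --
  FD 4: (0,0) -> (4,0) [heading=0, draw]
  FD 1: (4,0) -> (5,0) [heading=0, draw]
  LT 180: heading 0 -> 180
  -- iteration 2/5 --
  FD 4: (5,0) -> (1,0) [heading=180, draw]
  FD 1: (1,0) -> (0,0) [heading=180, draw]
  LT 180: heading 180 -> 0
  -- iteration 3/5 --
  FD 4: (0,0) -> (4,0) [heading=0, draw]
  FD 1: (4,0) -> (5,0) [heading=0, draw]
  LT 180: heading 0 -> 180
  -- iteration 4/5 --
  FD 4: (5,0) -> (1,0) [heading=180, draw]
  FD 1: (1,0) -> (0,0) [heading=180, draw]
  LT 180: heading 180 -> 0
  -- iteration 5/5 --
  FD 4: (0,0) -> (4,0) [heading=0, draw]
  FD 1: (4,0) -> (5,0) [heading=0, draw]
  LT 180: heading 0 -> 180
]
Final: pos=(5,0), heading=180, 10 segment(s) drawn
Waypoints (11 total):
(0, 0)
(4, 0)
(5, 0)
(1, 0)
(0, 0)
(4, 0)
(5, 0)
(1, 0)
(0, 0)
(4, 0)
(5, 0)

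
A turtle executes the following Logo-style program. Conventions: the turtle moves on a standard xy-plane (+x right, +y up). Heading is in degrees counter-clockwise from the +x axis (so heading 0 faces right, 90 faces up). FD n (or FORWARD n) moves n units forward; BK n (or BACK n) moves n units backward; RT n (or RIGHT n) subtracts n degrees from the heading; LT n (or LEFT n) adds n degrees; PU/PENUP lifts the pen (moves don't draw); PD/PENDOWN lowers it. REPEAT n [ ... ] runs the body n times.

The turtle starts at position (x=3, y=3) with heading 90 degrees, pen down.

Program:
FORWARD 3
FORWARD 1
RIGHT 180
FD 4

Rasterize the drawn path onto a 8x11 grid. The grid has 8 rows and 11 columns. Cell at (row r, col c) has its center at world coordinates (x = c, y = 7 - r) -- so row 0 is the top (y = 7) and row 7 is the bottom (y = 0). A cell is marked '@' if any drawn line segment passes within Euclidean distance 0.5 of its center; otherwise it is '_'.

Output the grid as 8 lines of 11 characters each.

Answer: ___@_______
___@_______
___@_______
___@_______
___@_______
___________
___________
___________

Derivation:
Segment 0: (3,3) -> (3,6)
Segment 1: (3,6) -> (3,7)
Segment 2: (3,7) -> (3,3)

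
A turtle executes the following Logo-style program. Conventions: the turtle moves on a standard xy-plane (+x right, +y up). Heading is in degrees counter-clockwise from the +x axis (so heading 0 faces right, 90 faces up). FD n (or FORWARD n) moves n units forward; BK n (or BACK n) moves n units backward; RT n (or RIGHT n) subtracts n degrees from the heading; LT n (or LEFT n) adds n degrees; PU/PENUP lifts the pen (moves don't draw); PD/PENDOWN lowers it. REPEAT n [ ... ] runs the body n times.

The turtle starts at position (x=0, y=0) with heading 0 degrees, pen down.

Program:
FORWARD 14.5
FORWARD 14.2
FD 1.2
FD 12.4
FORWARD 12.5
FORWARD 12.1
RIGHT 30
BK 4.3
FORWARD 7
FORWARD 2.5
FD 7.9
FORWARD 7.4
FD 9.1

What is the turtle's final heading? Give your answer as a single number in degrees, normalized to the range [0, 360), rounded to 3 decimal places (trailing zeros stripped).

Executing turtle program step by step:
Start: pos=(0,0), heading=0, pen down
FD 14.5: (0,0) -> (14.5,0) [heading=0, draw]
FD 14.2: (14.5,0) -> (28.7,0) [heading=0, draw]
FD 1.2: (28.7,0) -> (29.9,0) [heading=0, draw]
FD 12.4: (29.9,0) -> (42.3,0) [heading=0, draw]
FD 12.5: (42.3,0) -> (54.8,0) [heading=0, draw]
FD 12.1: (54.8,0) -> (66.9,0) [heading=0, draw]
RT 30: heading 0 -> 330
BK 4.3: (66.9,0) -> (63.176,2.15) [heading=330, draw]
FD 7: (63.176,2.15) -> (69.238,-1.35) [heading=330, draw]
FD 2.5: (69.238,-1.35) -> (71.403,-2.6) [heading=330, draw]
FD 7.9: (71.403,-2.6) -> (78.245,-6.55) [heading=330, draw]
FD 7.4: (78.245,-6.55) -> (84.654,-10.25) [heading=330, draw]
FD 9.1: (84.654,-10.25) -> (92.534,-14.8) [heading=330, draw]
Final: pos=(92.534,-14.8), heading=330, 12 segment(s) drawn

Answer: 330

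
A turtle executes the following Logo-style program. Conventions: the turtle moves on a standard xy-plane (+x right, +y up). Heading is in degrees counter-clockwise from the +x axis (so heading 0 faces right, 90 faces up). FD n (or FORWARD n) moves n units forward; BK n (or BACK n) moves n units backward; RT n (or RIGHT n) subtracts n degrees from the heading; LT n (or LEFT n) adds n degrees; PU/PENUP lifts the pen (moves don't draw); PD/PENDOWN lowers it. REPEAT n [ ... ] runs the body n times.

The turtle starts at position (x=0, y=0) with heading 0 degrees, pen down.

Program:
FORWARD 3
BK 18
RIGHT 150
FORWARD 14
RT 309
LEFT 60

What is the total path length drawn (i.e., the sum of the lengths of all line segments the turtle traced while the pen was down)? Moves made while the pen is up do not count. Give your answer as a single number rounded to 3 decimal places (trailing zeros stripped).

Executing turtle program step by step:
Start: pos=(0,0), heading=0, pen down
FD 3: (0,0) -> (3,0) [heading=0, draw]
BK 18: (3,0) -> (-15,0) [heading=0, draw]
RT 150: heading 0 -> 210
FD 14: (-15,0) -> (-27.124,-7) [heading=210, draw]
RT 309: heading 210 -> 261
LT 60: heading 261 -> 321
Final: pos=(-27.124,-7), heading=321, 3 segment(s) drawn

Segment lengths:
  seg 1: (0,0) -> (3,0), length = 3
  seg 2: (3,0) -> (-15,0), length = 18
  seg 3: (-15,0) -> (-27.124,-7), length = 14
Total = 35

Answer: 35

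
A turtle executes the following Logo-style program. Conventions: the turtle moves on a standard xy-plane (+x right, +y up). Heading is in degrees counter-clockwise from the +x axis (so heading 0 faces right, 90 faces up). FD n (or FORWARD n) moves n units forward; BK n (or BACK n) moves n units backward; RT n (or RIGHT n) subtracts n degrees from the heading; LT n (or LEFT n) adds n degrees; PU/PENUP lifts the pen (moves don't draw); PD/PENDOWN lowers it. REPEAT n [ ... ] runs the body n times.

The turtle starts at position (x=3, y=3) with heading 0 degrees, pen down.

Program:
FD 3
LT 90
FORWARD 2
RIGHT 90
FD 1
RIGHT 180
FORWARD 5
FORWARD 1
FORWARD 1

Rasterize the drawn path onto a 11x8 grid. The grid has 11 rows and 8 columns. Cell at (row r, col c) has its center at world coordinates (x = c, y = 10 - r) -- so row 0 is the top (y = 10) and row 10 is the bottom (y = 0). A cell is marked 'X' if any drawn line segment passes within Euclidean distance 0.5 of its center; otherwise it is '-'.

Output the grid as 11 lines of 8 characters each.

Segment 0: (3,3) -> (6,3)
Segment 1: (6,3) -> (6,5)
Segment 2: (6,5) -> (7,5)
Segment 3: (7,5) -> (2,5)
Segment 4: (2,5) -> (1,5)
Segment 5: (1,5) -> (0,5)

Answer: --------
--------
--------
--------
--------
XXXXXXXX
------X-
---XXXX-
--------
--------
--------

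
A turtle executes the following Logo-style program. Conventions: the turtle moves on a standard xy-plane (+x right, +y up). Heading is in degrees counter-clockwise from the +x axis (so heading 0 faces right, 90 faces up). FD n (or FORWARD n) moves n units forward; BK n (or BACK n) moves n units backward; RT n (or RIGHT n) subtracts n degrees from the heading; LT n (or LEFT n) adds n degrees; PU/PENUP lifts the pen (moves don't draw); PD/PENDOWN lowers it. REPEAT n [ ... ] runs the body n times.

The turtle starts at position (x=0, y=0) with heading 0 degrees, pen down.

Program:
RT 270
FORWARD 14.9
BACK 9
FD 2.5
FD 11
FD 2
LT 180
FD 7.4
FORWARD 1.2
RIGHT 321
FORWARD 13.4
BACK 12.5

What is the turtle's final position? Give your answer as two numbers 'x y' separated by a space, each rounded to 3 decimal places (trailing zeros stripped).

Executing turtle program step by step:
Start: pos=(0,0), heading=0, pen down
RT 270: heading 0 -> 90
FD 14.9: (0,0) -> (0,14.9) [heading=90, draw]
BK 9: (0,14.9) -> (0,5.9) [heading=90, draw]
FD 2.5: (0,5.9) -> (0,8.4) [heading=90, draw]
FD 11: (0,8.4) -> (0,19.4) [heading=90, draw]
FD 2: (0,19.4) -> (0,21.4) [heading=90, draw]
LT 180: heading 90 -> 270
FD 7.4: (0,21.4) -> (0,14) [heading=270, draw]
FD 1.2: (0,14) -> (0,12.8) [heading=270, draw]
RT 321: heading 270 -> 309
FD 13.4: (0,12.8) -> (8.433,2.386) [heading=309, draw]
BK 12.5: (8.433,2.386) -> (0.566,12.101) [heading=309, draw]
Final: pos=(0.566,12.101), heading=309, 9 segment(s) drawn

Answer: 0.566 12.101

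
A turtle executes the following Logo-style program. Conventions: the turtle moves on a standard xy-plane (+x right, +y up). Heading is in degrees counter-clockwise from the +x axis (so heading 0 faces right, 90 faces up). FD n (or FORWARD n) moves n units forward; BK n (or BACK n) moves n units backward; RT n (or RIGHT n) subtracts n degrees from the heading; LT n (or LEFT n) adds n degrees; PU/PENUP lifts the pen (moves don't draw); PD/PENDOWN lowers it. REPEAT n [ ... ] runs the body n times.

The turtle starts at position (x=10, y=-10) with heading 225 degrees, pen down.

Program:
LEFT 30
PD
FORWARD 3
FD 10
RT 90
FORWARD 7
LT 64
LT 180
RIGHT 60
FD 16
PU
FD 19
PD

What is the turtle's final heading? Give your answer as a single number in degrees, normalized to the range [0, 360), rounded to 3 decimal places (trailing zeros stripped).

Executing turtle program step by step:
Start: pos=(10,-10), heading=225, pen down
LT 30: heading 225 -> 255
PD: pen down
FD 3: (10,-10) -> (9.224,-12.898) [heading=255, draw]
FD 10: (9.224,-12.898) -> (6.635,-22.557) [heading=255, draw]
RT 90: heading 255 -> 165
FD 7: (6.635,-22.557) -> (-0.126,-20.745) [heading=165, draw]
LT 64: heading 165 -> 229
LT 180: heading 229 -> 49
RT 60: heading 49 -> 349
FD 16: (-0.126,-20.745) -> (15.58,-23.798) [heading=349, draw]
PU: pen up
FD 19: (15.58,-23.798) -> (34.231,-27.424) [heading=349, move]
PD: pen down
Final: pos=(34.231,-27.424), heading=349, 4 segment(s) drawn

Answer: 349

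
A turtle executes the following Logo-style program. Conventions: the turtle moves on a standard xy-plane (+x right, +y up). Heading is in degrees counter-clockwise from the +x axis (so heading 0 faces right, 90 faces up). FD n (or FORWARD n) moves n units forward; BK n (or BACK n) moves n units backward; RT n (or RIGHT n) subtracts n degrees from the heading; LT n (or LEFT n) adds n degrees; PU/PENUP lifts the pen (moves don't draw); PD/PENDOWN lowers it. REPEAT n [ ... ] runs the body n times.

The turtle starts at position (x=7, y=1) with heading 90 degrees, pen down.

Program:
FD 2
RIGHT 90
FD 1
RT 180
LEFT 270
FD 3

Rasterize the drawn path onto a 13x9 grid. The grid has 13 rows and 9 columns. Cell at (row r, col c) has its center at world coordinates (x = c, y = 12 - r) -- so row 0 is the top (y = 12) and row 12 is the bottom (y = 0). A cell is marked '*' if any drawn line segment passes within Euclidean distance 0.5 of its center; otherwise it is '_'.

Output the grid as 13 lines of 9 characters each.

Segment 0: (7,1) -> (7,3)
Segment 1: (7,3) -> (8,3)
Segment 2: (8,3) -> (8,6)

Answer: _________
_________
_________
_________
_________
_________
________*
________*
________*
_______**
_______*_
_______*_
_________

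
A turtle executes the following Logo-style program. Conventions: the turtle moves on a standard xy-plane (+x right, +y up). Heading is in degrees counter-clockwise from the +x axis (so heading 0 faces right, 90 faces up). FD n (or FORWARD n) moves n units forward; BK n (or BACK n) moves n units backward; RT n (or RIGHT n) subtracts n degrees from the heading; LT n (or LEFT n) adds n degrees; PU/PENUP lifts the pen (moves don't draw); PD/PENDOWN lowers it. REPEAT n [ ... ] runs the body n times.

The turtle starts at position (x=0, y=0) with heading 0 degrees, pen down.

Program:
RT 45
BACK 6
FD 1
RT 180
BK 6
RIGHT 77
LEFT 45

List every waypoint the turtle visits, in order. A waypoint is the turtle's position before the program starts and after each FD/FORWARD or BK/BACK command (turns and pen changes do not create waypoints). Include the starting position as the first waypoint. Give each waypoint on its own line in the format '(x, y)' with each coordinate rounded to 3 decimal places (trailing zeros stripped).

Answer: (0, 0)
(-4.243, 4.243)
(-3.536, 3.536)
(0.707, -0.707)

Derivation:
Executing turtle program step by step:
Start: pos=(0,0), heading=0, pen down
RT 45: heading 0 -> 315
BK 6: (0,0) -> (-4.243,4.243) [heading=315, draw]
FD 1: (-4.243,4.243) -> (-3.536,3.536) [heading=315, draw]
RT 180: heading 315 -> 135
BK 6: (-3.536,3.536) -> (0.707,-0.707) [heading=135, draw]
RT 77: heading 135 -> 58
LT 45: heading 58 -> 103
Final: pos=(0.707,-0.707), heading=103, 3 segment(s) drawn
Waypoints (4 total):
(0, 0)
(-4.243, 4.243)
(-3.536, 3.536)
(0.707, -0.707)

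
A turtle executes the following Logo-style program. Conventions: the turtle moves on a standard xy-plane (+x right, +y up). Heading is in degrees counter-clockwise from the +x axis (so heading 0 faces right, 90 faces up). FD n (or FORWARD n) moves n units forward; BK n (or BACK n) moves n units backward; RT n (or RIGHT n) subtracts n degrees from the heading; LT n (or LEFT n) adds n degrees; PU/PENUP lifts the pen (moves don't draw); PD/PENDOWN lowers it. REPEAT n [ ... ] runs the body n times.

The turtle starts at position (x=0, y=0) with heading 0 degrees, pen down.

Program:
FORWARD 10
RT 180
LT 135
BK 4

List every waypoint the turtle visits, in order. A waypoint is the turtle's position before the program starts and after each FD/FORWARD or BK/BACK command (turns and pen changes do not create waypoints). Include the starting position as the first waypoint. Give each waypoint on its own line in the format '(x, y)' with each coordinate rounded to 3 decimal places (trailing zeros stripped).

Executing turtle program step by step:
Start: pos=(0,0), heading=0, pen down
FD 10: (0,0) -> (10,0) [heading=0, draw]
RT 180: heading 0 -> 180
LT 135: heading 180 -> 315
BK 4: (10,0) -> (7.172,2.828) [heading=315, draw]
Final: pos=(7.172,2.828), heading=315, 2 segment(s) drawn
Waypoints (3 total):
(0, 0)
(10, 0)
(7.172, 2.828)

Answer: (0, 0)
(10, 0)
(7.172, 2.828)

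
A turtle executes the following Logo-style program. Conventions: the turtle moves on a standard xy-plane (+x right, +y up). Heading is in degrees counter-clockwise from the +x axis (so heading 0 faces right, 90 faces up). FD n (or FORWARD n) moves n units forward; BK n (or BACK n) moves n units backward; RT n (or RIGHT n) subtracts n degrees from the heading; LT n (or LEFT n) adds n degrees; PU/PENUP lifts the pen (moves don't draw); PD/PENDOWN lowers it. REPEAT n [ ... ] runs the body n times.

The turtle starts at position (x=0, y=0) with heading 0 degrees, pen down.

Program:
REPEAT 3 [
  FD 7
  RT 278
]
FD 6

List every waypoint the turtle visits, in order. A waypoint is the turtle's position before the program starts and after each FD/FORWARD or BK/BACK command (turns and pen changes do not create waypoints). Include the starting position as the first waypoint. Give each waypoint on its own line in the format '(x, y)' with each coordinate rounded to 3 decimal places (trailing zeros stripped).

Executing turtle program step by step:
Start: pos=(0,0), heading=0, pen down
REPEAT 3 [
  -- iteration 1/3 --
  FD 7: (0,0) -> (7,0) [heading=0, draw]
  RT 278: heading 0 -> 82
  -- iteration 2/3 --
  FD 7: (7,0) -> (7.974,6.932) [heading=82, draw]
  RT 278: heading 82 -> 164
  -- iteration 3/3 --
  FD 7: (7.974,6.932) -> (1.245,8.861) [heading=164, draw]
  RT 278: heading 164 -> 246
]
FD 6: (1.245,8.861) -> (-1.195,3.38) [heading=246, draw]
Final: pos=(-1.195,3.38), heading=246, 4 segment(s) drawn
Waypoints (5 total):
(0, 0)
(7, 0)
(7.974, 6.932)
(1.245, 8.861)
(-1.195, 3.38)

Answer: (0, 0)
(7, 0)
(7.974, 6.932)
(1.245, 8.861)
(-1.195, 3.38)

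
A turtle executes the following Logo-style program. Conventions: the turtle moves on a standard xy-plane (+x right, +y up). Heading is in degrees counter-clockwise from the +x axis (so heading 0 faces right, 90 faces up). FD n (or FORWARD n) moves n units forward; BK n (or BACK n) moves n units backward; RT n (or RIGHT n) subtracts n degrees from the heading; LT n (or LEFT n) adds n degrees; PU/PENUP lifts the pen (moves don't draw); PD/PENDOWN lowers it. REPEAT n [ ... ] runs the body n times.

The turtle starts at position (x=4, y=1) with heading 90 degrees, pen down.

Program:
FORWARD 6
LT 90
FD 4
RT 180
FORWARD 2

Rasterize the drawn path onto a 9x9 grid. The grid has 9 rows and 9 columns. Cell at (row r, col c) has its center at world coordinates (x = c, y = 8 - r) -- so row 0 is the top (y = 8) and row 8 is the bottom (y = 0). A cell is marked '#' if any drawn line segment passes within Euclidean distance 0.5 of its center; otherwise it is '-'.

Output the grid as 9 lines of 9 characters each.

Segment 0: (4,1) -> (4,7)
Segment 1: (4,7) -> (0,7)
Segment 2: (0,7) -> (2,7)

Answer: ---------
#####----
----#----
----#----
----#----
----#----
----#----
----#----
---------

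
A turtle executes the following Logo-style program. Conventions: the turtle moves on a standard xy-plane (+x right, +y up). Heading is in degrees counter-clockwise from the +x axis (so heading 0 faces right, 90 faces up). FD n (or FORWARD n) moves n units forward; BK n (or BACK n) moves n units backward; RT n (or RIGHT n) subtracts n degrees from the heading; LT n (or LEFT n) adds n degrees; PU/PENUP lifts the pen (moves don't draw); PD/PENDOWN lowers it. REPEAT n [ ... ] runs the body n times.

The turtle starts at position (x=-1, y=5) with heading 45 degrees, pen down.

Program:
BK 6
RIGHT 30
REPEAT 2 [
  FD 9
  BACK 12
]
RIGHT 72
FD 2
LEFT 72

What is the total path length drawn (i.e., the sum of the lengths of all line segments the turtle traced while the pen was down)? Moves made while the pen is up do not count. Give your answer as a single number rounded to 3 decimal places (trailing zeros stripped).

Answer: 50

Derivation:
Executing turtle program step by step:
Start: pos=(-1,5), heading=45, pen down
BK 6: (-1,5) -> (-5.243,0.757) [heading=45, draw]
RT 30: heading 45 -> 15
REPEAT 2 [
  -- iteration 1/2 --
  FD 9: (-5.243,0.757) -> (3.451,3.087) [heading=15, draw]
  BK 12: (3.451,3.087) -> (-8.14,-0.019) [heading=15, draw]
  -- iteration 2/2 --
  FD 9: (-8.14,-0.019) -> (0.553,2.31) [heading=15, draw]
  BK 12: (0.553,2.31) -> (-11.038,-0.796) [heading=15, draw]
]
RT 72: heading 15 -> 303
FD 2: (-11.038,-0.796) -> (-9.949,-2.473) [heading=303, draw]
LT 72: heading 303 -> 15
Final: pos=(-9.949,-2.473), heading=15, 6 segment(s) drawn

Segment lengths:
  seg 1: (-1,5) -> (-5.243,0.757), length = 6
  seg 2: (-5.243,0.757) -> (3.451,3.087), length = 9
  seg 3: (3.451,3.087) -> (-8.14,-0.019), length = 12
  seg 4: (-8.14,-0.019) -> (0.553,2.31), length = 9
  seg 5: (0.553,2.31) -> (-11.038,-0.796), length = 12
  seg 6: (-11.038,-0.796) -> (-9.949,-2.473), length = 2
Total = 50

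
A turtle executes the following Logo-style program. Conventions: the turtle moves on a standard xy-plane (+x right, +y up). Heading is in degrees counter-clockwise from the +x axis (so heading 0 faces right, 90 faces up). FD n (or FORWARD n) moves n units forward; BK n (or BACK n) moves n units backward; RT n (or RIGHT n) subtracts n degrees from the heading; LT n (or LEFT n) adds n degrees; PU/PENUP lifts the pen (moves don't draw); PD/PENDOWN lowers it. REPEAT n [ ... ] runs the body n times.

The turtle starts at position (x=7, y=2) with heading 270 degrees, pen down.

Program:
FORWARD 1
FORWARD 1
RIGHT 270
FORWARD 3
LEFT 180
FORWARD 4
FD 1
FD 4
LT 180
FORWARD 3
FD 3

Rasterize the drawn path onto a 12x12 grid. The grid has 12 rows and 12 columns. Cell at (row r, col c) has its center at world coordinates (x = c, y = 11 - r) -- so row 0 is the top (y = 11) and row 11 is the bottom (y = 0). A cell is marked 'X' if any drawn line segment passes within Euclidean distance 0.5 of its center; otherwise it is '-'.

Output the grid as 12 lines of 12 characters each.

Segment 0: (7,2) -> (7,1)
Segment 1: (7,1) -> (7,0)
Segment 2: (7,0) -> (10,0)
Segment 3: (10,0) -> (6,0)
Segment 4: (6,0) -> (5,0)
Segment 5: (5,0) -> (1,0)
Segment 6: (1,0) -> (4,0)
Segment 7: (4,0) -> (7,-0)

Answer: ------------
------------
------------
------------
------------
------------
------------
------------
------------
-------X----
-------X----
-XXXXXXXXXX-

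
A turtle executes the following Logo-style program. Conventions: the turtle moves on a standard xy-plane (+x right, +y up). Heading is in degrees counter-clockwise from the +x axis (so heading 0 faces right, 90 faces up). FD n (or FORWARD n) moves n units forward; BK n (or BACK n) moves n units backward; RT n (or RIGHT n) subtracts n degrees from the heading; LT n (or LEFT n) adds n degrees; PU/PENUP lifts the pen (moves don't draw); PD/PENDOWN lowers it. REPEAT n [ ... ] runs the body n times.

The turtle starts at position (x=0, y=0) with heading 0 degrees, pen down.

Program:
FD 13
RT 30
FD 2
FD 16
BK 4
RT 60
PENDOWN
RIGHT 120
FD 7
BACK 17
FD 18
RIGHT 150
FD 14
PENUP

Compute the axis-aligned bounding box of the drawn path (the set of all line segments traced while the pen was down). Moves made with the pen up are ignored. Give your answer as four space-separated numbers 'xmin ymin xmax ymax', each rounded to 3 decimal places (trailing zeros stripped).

Executing turtle program step by step:
Start: pos=(0,0), heading=0, pen down
FD 13: (0,0) -> (13,0) [heading=0, draw]
RT 30: heading 0 -> 330
FD 2: (13,0) -> (14.732,-1) [heading=330, draw]
FD 16: (14.732,-1) -> (28.588,-9) [heading=330, draw]
BK 4: (28.588,-9) -> (25.124,-7) [heading=330, draw]
RT 60: heading 330 -> 270
PD: pen down
RT 120: heading 270 -> 150
FD 7: (25.124,-7) -> (19.062,-3.5) [heading=150, draw]
BK 17: (19.062,-3.5) -> (33.785,-12) [heading=150, draw]
FD 18: (33.785,-12) -> (18.196,-3) [heading=150, draw]
RT 150: heading 150 -> 0
FD 14: (18.196,-3) -> (32.196,-3) [heading=0, draw]
PU: pen up
Final: pos=(32.196,-3), heading=0, 8 segment(s) drawn

Segment endpoints: x in {0, 13, 14.732, 18.196, 19.062, 25.124, 28.588, 32.196, 33.785}, y in {-12, -9, -7, -3.5, -3, -3, -1, 0}
xmin=0, ymin=-12, xmax=33.785, ymax=0

Answer: 0 -12 33.785 0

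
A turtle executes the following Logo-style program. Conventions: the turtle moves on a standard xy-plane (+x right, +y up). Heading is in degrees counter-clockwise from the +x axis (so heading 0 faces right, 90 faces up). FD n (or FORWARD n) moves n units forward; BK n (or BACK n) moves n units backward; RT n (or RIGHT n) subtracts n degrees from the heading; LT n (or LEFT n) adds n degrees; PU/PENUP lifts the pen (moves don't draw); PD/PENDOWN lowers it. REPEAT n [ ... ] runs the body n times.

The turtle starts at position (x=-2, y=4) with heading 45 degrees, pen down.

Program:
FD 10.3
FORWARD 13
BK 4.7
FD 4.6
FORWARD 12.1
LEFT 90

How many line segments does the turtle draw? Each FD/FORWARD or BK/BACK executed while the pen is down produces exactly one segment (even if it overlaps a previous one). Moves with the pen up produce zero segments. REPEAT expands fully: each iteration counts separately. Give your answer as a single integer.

Answer: 5

Derivation:
Executing turtle program step by step:
Start: pos=(-2,4), heading=45, pen down
FD 10.3: (-2,4) -> (5.283,11.283) [heading=45, draw]
FD 13: (5.283,11.283) -> (14.476,20.476) [heading=45, draw]
BK 4.7: (14.476,20.476) -> (11.152,17.152) [heading=45, draw]
FD 4.6: (11.152,17.152) -> (14.405,20.405) [heading=45, draw]
FD 12.1: (14.405,20.405) -> (22.961,28.961) [heading=45, draw]
LT 90: heading 45 -> 135
Final: pos=(22.961,28.961), heading=135, 5 segment(s) drawn
Segments drawn: 5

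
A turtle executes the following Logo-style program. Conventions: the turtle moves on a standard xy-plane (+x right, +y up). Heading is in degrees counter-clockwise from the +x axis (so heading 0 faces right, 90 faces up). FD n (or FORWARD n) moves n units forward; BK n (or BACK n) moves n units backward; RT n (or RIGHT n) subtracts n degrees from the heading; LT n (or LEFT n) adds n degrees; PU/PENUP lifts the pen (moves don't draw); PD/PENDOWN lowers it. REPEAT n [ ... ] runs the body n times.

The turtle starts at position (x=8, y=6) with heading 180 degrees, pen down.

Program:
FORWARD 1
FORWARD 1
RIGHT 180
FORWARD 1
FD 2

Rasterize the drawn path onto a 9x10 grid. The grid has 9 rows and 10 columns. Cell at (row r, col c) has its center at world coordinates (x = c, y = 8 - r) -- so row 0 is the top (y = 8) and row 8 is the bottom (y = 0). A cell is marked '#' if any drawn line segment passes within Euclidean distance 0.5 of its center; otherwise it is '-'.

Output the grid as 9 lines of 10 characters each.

Answer: ----------
----------
------####
----------
----------
----------
----------
----------
----------

Derivation:
Segment 0: (8,6) -> (7,6)
Segment 1: (7,6) -> (6,6)
Segment 2: (6,6) -> (7,6)
Segment 3: (7,6) -> (9,6)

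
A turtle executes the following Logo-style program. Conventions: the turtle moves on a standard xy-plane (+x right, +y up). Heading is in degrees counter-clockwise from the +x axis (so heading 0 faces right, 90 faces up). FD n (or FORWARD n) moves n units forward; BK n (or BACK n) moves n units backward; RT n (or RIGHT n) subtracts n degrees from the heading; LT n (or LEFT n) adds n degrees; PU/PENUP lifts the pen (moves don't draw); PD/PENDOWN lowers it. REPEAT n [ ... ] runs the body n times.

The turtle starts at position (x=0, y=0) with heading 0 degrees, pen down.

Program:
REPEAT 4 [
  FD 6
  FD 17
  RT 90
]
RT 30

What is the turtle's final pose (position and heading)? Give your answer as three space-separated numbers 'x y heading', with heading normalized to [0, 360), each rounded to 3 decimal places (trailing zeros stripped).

Answer: 0 0 330

Derivation:
Executing turtle program step by step:
Start: pos=(0,0), heading=0, pen down
REPEAT 4 [
  -- iteration 1/4 --
  FD 6: (0,0) -> (6,0) [heading=0, draw]
  FD 17: (6,0) -> (23,0) [heading=0, draw]
  RT 90: heading 0 -> 270
  -- iteration 2/4 --
  FD 6: (23,0) -> (23,-6) [heading=270, draw]
  FD 17: (23,-6) -> (23,-23) [heading=270, draw]
  RT 90: heading 270 -> 180
  -- iteration 3/4 --
  FD 6: (23,-23) -> (17,-23) [heading=180, draw]
  FD 17: (17,-23) -> (0,-23) [heading=180, draw]
  RT 90: heading 180 -> 90
  -- iteration 4/4 --
  FD 6: (0,-23) -> (0,-17) [heading=90, draw]
  FD 17: (0,-17) -> (0,0) [heading=90, draw]
  RT 90: heading 90 -> 0
]
RT 30: heading 0 -> 330
Final: pos=(0,0), heading=330, 8 segment(s) drawn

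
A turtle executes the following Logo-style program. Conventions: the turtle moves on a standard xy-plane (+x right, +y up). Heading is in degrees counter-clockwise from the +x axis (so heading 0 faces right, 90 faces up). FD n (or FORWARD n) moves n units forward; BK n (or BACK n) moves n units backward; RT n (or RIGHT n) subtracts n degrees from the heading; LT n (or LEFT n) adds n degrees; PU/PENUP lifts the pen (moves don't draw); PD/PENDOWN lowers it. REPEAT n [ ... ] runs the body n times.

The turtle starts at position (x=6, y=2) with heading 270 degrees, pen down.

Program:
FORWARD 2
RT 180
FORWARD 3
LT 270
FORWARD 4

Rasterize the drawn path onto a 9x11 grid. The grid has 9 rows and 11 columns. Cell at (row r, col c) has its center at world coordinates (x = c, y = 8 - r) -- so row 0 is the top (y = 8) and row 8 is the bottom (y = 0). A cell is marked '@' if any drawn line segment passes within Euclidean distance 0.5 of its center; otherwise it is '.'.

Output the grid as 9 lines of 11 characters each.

Answer: ...........
...........
...........
...........
...........
......@@@@@
......@....
......@....
......@....

Derivation:
Segment 0: (6,2) -> (6,0)
Segment 1: (6,0) -> (6,3)
Segment 2: (6,3) -> (10,3)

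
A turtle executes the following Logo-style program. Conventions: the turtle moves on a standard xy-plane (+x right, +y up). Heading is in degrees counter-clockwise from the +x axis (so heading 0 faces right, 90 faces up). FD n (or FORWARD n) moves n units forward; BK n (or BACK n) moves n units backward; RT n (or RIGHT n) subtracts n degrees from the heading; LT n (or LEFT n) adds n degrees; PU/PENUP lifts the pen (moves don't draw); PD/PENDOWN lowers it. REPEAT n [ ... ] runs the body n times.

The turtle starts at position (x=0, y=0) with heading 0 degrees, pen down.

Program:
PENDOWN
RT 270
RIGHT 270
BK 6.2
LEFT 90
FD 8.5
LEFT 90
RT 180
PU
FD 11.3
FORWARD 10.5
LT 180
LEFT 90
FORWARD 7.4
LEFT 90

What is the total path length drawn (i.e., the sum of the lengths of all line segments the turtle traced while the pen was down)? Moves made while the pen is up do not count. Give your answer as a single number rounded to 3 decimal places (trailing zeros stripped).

Executing turtle program step by step:
Start: pos=(0,0), heading=0, pen down
PD: pen down
RT 270: heading 0 -> 90
RT 270: heading 90 -> 180
BK 6.2: (0,0) -> (6.2,0) [heading=180, draw]
LT 90: heading 180 -> 270
FD 8.5: (6.2,0) -> (6.2,-8.5) [heading=270, draw]
LT 90: heading 270 -> 0
RT 180: heading 0 -> 180
PU: pen up
FD 11.3: (6.2,-8.5) -> (-5.1,-8.5) [heading=180, move]
FD 10.5: (-5.1,-8.5) -> (-15.6,-8.5) [heading=180, move]
LT 180: heading 180 -> 0
LT 90: heading 0 -> 90
FD 7.4: (-15.6,-8.5) -> (-15.6,-1.1) [heading=90, move]
LT 90: heading 90 -> 180
Final: pos=(-15.6,-1.1), heading=180, 2 segment(s) drawn

Segment lengths:
  seg 1: (0,0) -> (6.2,0), length = 6.2
  seg 2: (6.2,0) -> (6.2,-8.5), length = 8.5
Total = 14.7

Answer: 14.7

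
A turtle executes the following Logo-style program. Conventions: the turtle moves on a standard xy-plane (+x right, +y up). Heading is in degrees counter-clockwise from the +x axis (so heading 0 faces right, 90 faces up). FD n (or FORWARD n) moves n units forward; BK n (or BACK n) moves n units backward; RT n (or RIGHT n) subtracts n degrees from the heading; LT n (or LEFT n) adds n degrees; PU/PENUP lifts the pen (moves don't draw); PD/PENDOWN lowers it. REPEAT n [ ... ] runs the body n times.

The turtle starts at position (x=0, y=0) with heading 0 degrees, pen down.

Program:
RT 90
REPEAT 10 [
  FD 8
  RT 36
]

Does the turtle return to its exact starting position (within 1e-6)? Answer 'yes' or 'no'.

Executing turtle program step by step:
Start: pos=(0,0), heading=0, pen down
RT 90: heading 0 -> 270
REPEAT 10 [
  -- iteration 1/10 --
  FD 8: (0,0) -> (0,-8) [heading=270, draw]
  RT 36: heading 270 -> 234
  -- iteration 2/10 --
  FD 8: (0,-8) -> (-4.702,-14.472) [heading=234, draw]
  RT 36: heading 234 -> 198
  -- iteration 3/10 --
  FD 8: (-4.702,-14.472) -> (-12.311,-16.944) [heading=198, draw]
  RT 36: heading 198 -> 162
  -- iteration 4/10 --
  FD 8: (-12.311,-16.944) -> (-19.919,-14.472) [heading=162, draw]
  RT 36: heading 162 -> 126
  -- iteration 5/10 --
  FD 8: (-19.919,-14.472) -> (-24.621,-8) [heading=126, draw]
  RT 36: heading 126 -> 90
  -- iteration 6/10 --
  FD 8: (-24.621,-8) -> (-24.621,0) [heading=90, draw]
  RT 36: heading 90 -> 54
  -- iteration 7/10 --
  FD 8: (-24.621,0) -> (-19.919,6.472) [heading=54, draw]
  RT 36: heading 54 -> 18
  -- iteration 8/10 --
  FD 8: (-19.919,6.472) -> (-12.311,8.944) [heading=18, draw]
  RT 36: heading 18 -> 342
  -- iteration 9/10 --
  FD 8: (-12.311,8.944) -> (-4.702,6.472) [heading=342, draw]
  RT 36: heading 342 -> 306
  -- iteration 10/10 --
  FD 8: (-4.702,6.472) -> (0,0) [heading=306, draw]
  RT 36: heading 306 -> 270
]
Final: pos=(0,0), heading=270, 10 segment(s) drawn

Start position: (0, 0)
Final position: (0, 0)
Distance = 0; < 1e-6 -> CLOSED

Answer: yes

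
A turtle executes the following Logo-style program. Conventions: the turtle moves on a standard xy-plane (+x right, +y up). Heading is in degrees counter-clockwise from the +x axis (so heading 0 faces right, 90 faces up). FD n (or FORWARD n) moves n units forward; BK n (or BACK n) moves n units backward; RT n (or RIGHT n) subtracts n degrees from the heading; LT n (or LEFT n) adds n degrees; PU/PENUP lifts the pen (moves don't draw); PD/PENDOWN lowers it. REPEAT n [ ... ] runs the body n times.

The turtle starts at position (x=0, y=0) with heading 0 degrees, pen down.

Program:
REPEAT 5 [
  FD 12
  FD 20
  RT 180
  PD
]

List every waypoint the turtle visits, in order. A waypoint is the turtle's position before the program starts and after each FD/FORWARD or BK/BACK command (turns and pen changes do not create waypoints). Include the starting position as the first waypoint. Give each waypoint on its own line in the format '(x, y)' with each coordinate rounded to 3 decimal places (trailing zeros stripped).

Executing turtle program step by step:
Start: pos=(0,0), heading=0, pen down
REPEAT 5 [
  -- iteration 1/5 --
  FD 12: (0,0) -> (12,0) [heading=0, draw]
  FD 20: (12,0) -> (32,0) [heading=0, draw]
  RT 180: heading 0 -> 180
  PD: pen down
  -- iteration 2/5 --
  FD 12: (32,0) -> (20,0) [heading=180, draw]
  FD 20: (20,0) -> (0,0) [heading=180, draw]
  RT 180: heading 180 -> 0
  PD: pen down
  -- iteration 3/5 --
  FD 12: (0,0) -> (12,0) [heading=0, draw]
  FD 20: (12,0) -> (32,0) [heading=0, draw]
  RT 180: heading 0 -> 180
  PD: pen down
  -- iteration 4/5 --
  FD 12: (32,0) -> (20,0) [heading=180, draw]
  FD 20: (20,0) -> (0,0) [heading=180, draw]
  RT 180: heading 180 -> 0
  PD: pen down
  -- iteration 5/5 --
  FD 12: (0,0) -> (12,0) [heading=0, draw]
  FD 20: (12,0) -> (32,0) [heading=0, draw]
  RT 180: heading 0 -> 180
  PD: pen down
]
Final: pos=(32,0), heading=180, 10 segment(s) drawn
Waypoints (11 total):
(0, 0)
(12, 0)
(32, 0)
(20, 0)
(0, 0)
(12, 0)
(32, 0)
(20, 0)
(0, 0)
(12, 0)
(32, 0)

Answer: (0, 0)
(12, 0)
(32, 0)
(20, 0)
(0, 0)
(12, 0)
(32, 0)
(20, 0)
(0, 0)
(12, 0)
(32, 0)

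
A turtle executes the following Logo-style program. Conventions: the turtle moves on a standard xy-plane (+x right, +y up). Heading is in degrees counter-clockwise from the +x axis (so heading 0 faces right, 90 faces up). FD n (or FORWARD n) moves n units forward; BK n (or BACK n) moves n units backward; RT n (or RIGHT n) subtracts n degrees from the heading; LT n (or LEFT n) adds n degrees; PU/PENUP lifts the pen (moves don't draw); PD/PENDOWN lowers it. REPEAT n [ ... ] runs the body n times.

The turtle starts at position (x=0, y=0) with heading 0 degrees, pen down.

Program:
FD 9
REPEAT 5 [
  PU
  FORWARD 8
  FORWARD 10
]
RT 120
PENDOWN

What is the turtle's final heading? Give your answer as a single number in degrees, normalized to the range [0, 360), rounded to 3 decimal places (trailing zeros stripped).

Executing turtle program step by step:
Start: pos=(0,0), heading=0, pen down
FD 9: (0,0) -> (9,0) [heading=0, draw]
REPEAT 5 [
  -- iteration 1/5 --
  PU: pen up
  FD 8: (9,0) -> (17,0) [heading=0, move]
  FD 10: (17,0) -> (27,0) [heading=0, move]
  -- iteration 2/5 --
  PU: pen up
  FD 8: (27,0) -> (35,0) [heading=0, move]
  FD 10: (35,0) -> (45,0) [heading=0, move]
  -- iteration 3/5 --
  PU: pen up
  FD 8: (45,0) -> (53,0) [heading=0, move]
  FD 10: (53,0) -> (63,0) [heading=0, move]
  -- iteration 4/5 --
  PU: pen up
  FD 8: (63,0) -> (71,0) [heading=0, move]
  FD 10: (71,0) -> (81,0) [heading=0, move]
  -- iteration 5/5 --
  PU: pen up
  FD 8: (81,0) -> (89,0) [heading=0, move]
  FD 10: (89,0) -> (99,0) [heading=0, move]
]
RT 120: heading 0 -> 240
PD: pen down
Final: pos=(99,0), heading=240, 1 segment(s) drawn

Answer: 240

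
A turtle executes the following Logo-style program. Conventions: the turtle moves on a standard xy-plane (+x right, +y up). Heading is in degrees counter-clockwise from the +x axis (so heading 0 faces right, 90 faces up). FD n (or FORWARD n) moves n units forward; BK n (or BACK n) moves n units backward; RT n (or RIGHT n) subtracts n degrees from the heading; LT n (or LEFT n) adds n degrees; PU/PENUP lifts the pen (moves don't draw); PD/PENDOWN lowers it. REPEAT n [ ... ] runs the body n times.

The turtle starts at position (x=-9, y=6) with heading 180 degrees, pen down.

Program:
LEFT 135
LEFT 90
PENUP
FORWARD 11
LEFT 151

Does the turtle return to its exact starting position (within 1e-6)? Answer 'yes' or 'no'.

Answer: no

Derivation:
Executing turtle program step by step:
Start: pos=(-9,6), heading=180, pen down
LT 135: heading 180 -> 315
LT 90: heading 315 -> 45
PU: pen up
FD 11: (-9,6) -> (-1.222,13.778) [heading=45, move]
LT 151: heading 45 -> 196
Final: pos=(-1.222,13.778), heading=196, 0 segment(s) drawn

Start position: (-9, 6)
Final position: (-1.222, 13.778)
Distance = 11; >= 1e-6 -> NOT closed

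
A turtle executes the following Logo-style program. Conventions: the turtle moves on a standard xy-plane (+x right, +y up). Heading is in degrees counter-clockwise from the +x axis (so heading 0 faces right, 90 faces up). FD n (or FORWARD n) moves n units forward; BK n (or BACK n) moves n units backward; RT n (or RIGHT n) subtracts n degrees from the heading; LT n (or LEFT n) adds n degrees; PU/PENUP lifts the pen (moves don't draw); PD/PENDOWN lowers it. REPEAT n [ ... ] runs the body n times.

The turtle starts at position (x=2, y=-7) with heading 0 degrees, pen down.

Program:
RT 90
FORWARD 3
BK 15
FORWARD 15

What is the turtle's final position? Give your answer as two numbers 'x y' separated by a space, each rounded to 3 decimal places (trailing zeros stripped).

Executing turtle program step by step:
Start: pos=(2,-7), heading=0, pen down
RT 90: heading 0 -> 270
FD 3: (2,-7) -> (2,-10) [heading=270, draw]
BK 15: (2,-10) -> (2,5) [heading=270, draw]
FD 15: (2,5) -> (2,-10) [heading=270, draw]
Final: pos=(2,-10), heading=270, 3 segment(s) drawn

Answer: 2 -10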